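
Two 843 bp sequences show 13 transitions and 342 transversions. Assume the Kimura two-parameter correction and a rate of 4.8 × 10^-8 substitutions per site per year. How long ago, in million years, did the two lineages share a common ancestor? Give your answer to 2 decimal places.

P = 13/843 ≈ 0.015421 and Q = 342/843 ≈ 0.405694.
Under the Kimura two-parameter model, d = −½ ln(1 − 2P − Q) − ¼ ln(1 − 2Q).
1 − 2P − Q = 0.563464, giving −½ ln(0.563464) = 0.286826.
1 − 2Q = 0.188612, giving −¼ ln(0.188612) = 0.417016.
d = 0.286826 + 0.417016 = 0.703842.
Under a molecular clock d = 2μt, so t = d/(2μ) = 0.703842 / (2 × 4.8 × 10^-8) = 7.33 million years.

7.33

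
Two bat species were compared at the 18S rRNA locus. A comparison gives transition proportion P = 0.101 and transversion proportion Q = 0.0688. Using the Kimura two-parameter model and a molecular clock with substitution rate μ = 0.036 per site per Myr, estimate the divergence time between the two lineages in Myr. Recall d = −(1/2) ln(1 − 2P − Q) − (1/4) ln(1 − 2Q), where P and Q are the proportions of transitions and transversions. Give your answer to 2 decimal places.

2.71

Under the Kimura two-parameter model, d = −½ ln(1 − 2P − Q) − ¼ ln(1 − 2Q).
1 − 2P − Q = 0.7292, giving −½ ln(0.7292) = 0.157904.
1 − 2Q = 0.8624, giving −¼ ln(0.8624) = 0.037009.
d = 0.157904 + 0.037009 = 0.194913.
Under a molecular clock d = 2μt, so t = d/(2μ) = 0.194913 / (2 × 0.036) = 2.71 Myr.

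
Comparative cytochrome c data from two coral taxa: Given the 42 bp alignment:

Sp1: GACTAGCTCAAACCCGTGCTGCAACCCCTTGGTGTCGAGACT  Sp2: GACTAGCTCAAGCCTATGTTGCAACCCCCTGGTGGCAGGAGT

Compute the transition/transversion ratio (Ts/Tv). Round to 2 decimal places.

Transitions are A↔G and C↔T; transversions are all other mismatches.
Transitions: 7. Transversions: 2.
R = 7/2 = 3.50.

3.50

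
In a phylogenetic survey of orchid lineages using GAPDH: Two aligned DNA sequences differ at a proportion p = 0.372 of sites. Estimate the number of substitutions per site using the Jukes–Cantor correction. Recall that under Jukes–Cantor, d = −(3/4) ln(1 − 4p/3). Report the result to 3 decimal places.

d = −(3/4) ln(1 − 4p/3) = −0.75 ln(1 − 0.496) = −0.75 ln(0.504)
  = −0.75 × (-0.685179) = 0.513884 substitutions/site.

0.514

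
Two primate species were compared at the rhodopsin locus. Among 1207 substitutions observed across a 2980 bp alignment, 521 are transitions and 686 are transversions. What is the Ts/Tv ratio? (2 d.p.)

0.76

R = 521/686 = 0.759475… ≈ 0.76 (to 2 d.p.).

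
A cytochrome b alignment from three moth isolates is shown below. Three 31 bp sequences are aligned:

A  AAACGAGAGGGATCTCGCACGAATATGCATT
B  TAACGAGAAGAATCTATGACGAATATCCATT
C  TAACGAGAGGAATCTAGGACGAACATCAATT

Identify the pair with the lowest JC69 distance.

A–B: 7/31 differ, p = 0.226, d = 0.269.
A–C: 7/31 differ, p = 0.226, d = 0.269.
B–C: 4/31 differ, p = 0.129, d = 0.142.
The smallest distance is between B and C.

B and C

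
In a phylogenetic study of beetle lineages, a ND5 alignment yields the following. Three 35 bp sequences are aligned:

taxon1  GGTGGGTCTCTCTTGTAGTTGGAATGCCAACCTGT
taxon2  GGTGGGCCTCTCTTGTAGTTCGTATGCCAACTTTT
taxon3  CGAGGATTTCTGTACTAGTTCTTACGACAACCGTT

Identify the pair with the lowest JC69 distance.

taxon1–taxon2: 5/35 differ, p = 0.143, d = 0.158.
taxon1–taxon3: 14/35 differ, p = 0.400, d = 0.572.
taxon2–taxon3: 13/35 differ, p = 0.371, d = 0.513.
The smallest distance is between taxon1 and taxon2.

taxon1 and taxon2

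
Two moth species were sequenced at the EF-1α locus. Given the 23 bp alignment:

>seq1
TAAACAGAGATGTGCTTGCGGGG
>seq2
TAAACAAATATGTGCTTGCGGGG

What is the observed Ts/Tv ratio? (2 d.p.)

Transitions are A↔G and C↔T; transversions are all other mismatches.
Transitions: 1. Transversions: 1.
R = 1/1 = 1.00.

1.00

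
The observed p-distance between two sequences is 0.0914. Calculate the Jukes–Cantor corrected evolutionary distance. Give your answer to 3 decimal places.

d = −(3/4) ln(1 − 4p/3) = −0.75 ln(1 − 0.121867) = −0.75 ln(0.878133)
  = −0.75 × (-0.129957) = 0.097468 substitutions/site.

0.097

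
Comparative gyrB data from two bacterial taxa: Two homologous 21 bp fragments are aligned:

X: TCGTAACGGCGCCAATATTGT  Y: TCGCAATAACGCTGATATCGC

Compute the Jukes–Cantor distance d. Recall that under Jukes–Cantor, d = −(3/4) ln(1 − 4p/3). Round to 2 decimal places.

0.53

The sequences differ at 8 of 21 sites (4, 7, 8, 9, 13, 14, 19, 21), so p = 8/21 ≈ 0.380952.
d = −(3/4) ln(1 − 4p/3) = −0.75 ln(1 − 0.507936) = −0.75 ln(0.492064)
  = −0.75 × (-0.709146) = 0.531860 substitutions/site.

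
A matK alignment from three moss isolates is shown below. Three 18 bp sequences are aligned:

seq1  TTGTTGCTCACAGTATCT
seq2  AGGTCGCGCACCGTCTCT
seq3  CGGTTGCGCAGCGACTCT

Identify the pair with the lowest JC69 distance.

seq2 and seq3

seq1–seq2: 6/18 differ, p = 0.333, d = 0.441.
seq1–seq3: 7/18 differ, p = 0.389, d = 0.548.
seq2–seq3: 4/18 differ, p = 0.222, d = 0.264.
The smallest distance is between seq2 and seq3.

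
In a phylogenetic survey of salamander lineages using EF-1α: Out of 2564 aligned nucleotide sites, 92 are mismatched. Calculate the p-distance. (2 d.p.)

0.04

p = 92/2564 = 0.035881… ≈ 0.04 (to 2 d.p.).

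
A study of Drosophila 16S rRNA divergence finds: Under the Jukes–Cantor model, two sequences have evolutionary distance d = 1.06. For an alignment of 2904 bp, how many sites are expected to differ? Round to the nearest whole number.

1648

Invert JC69: p = (3/4)(1 − e^(−4d/3)) = 0.75 × (1 − e^(-1.413333)) = 0.75 × (1 − 0.243331) = 0.567502.
Expected differing sites = pL ≈ 0.567502 × 2904 = 1648.025808 ≈ 1648.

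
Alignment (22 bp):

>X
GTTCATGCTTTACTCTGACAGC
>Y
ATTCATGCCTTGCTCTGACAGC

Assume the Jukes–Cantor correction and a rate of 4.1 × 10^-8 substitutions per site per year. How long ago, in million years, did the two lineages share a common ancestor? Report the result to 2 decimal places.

The sequences differ at 3 of 22 sites (1, 9, 12), so p = 3/22 ≈ 0.136364.
d = −(3/4) ln(1 − 4p/3) = −0.75 ln(1 − 0.181819) = −0.75 ln(0.818181)
  = −0.75 × (-0.200672) = 0.150504 substitutions/site.
Under a molecular clock d = 2μt, so t = d/(2μ) = 0.150504 / (2 × 4.1 × 10^-8) = 1.84 million years.

1.84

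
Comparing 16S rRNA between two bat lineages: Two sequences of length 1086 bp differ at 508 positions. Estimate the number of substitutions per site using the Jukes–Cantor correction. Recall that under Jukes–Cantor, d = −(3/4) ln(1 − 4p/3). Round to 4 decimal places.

0.7330

p = 508/1086 ≈ 0.467772.
d = −(3/4) ln(1 − 4p/3) = −0.75 ln(1 − 0.623696) = −0.75 ln(0.376304)
  = −0.75 × (-0.977358) = 0.733019 substitutions/site.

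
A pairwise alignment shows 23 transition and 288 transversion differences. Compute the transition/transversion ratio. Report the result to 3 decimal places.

0.080

R = 23/288 = 0.079861… ≈ 0.080 (to 3 d.p.).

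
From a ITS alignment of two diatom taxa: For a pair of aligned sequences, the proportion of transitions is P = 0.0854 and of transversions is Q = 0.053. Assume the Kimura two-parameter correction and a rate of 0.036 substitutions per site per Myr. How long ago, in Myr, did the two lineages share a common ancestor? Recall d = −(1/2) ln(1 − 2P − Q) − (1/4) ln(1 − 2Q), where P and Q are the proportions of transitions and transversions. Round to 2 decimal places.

2.15

Under the Kimura two-parameter model, d = −½ ln(1 − 2P − Q) − ¼ ln(1 − 2Q).
1 − 2P − Q = 0.7762, giving −½ ln(0.7762) = 0.126673.
1 − 2Q = 0.894, giving −¼ ln(0.894) = 0.028012.
d = 0.126673 + 0.028012 = 0.154685.
Under a molecular clock d = 2μt, so t = d/(2μ) = 0.154685 / (2 × 0.036) = 2.15 Myr.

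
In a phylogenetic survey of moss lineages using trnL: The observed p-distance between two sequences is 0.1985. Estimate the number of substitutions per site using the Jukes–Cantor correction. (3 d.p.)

0.231

d = −(3/4) ln(1 − 4p/3) = −0.75 ln(1 − 0.264667) = −0.75 ln(0.735333)
  = −0.75 × (-0.307432) = 0.230574 substitutions/site.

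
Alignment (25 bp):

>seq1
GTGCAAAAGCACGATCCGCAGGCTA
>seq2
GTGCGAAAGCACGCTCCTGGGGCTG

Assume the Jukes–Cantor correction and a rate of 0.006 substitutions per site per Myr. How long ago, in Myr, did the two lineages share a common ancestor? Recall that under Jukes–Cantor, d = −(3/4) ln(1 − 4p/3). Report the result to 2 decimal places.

The sequences differ at 6 of 25 sites (5, 14, 18, 19, 20, 25), so p = 6/25 = 0.24.
d = −(3/4) ln(1 − 4p/3) = −0.75 ln(1 − 0.32) = −0.75 ln(0.68)
  = −0.75 × (-0.385662) = 0.289247 substitutions/site.
Under a molecular clock d = 2μt, so t = d/(2μ) = 0.289247 / (2 × 0.006) = 24.10 Myr.

24.10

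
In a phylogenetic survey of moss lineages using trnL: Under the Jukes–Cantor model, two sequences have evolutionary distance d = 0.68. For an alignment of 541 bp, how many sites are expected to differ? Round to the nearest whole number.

242

Invert JC69: p = (3/4)(1 − e^(−4d/3)) = 0.75 × (1 − e^(-0.906667)) = 0.75 × (1 − 0.403868) = 0.447099.
Expected differing sites = pL ≈ 0.447099 × 541 = 241.880559 ≈ 242.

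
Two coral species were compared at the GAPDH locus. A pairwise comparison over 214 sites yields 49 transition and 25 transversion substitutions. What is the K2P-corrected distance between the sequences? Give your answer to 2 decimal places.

P = 49/214 ≈ 0.228972 and Q = 25/214 ≈ 0.116822.
Under the Kimura two-parameter model, d = −½ ln(1 − 2P − Q) − ¼ ln(1 − 2Q).
1 − 2P − Q = 0.425234, giving −½ ln(0.425234) = 0.427558.
1 − 2Q = 0.766356, giving −¼ ln(0.766356) = 0.066527.
d = 0.427558 + 0.066527 = 0.494085.

0.49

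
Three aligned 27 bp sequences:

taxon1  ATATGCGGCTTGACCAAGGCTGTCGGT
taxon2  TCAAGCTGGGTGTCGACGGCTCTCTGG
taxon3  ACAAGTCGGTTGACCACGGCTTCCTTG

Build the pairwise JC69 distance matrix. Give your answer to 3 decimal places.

d(taxon1,taxon2) = 0.673, d(taxon1,taxon3) = 0.588, d(taxon2,taxon3) = 0.441

taxon1–taxon2: 12/27 sites differ → p ≈ 0.444444, d = −0.75 ln(1 − 0.592592) = 0.673455 ≈ 0.673.
taxon1–taxon3: 11/27 sites differ → p ≈ 0.407407, d = −0.75 ln(1 − 0.543209) = 0.587647 ≈ 0.588.
taxon2–taxon3: 9/27 sites differ → p ≈ 0.333333, d = −0.75 ln(1 − 0.444444) = 0.440839 ≈ 0.441.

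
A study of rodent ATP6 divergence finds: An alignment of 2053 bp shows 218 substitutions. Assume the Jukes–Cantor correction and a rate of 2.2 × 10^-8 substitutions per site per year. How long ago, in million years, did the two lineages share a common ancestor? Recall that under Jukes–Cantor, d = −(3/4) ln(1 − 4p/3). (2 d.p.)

p = 218/2053 ≈ 0.106186.
d = −(3/4) ln(1 − 4p/3) = −0.75 ln(1 − 0.141581) = −0.75 ln(0.858419)
  = −0.75 × (-0.152663) = 0.114497 substitutions/site.
Under a molecular clock d = 2μt, so t = d/(2μ) = 0.114497 / (2 × 2.2 × 10^-8) = 2.60 million years.

2.60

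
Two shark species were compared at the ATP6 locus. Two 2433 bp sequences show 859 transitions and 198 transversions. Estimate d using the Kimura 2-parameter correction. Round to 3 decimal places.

0.819

P = 859/2433 ≈ 0.353062 and Q = 198/2433 ≈ 0.081381.
Under the Kimura two-parameter model, d = −½ ln(1 − 2P − Q) − ¼ ln(1 − 2Q).
1 − 2P − Q = 0.212495, giving −½ ln(0.212495) = 0.774418.
1 − 2Q = 0.837238, giving −¼ ln(0.837238) = 0.044412.
d = 0.774418 + 0.044412 = 0.818830.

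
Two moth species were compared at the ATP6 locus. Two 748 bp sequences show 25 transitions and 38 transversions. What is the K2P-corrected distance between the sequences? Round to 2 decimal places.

P = 25/748 ≈ 0.033422 and Q = 38/748 ≈ 0.050802.
Under the Kimura two-parameter model, d = −½ ln(1 − 2P − Q) − ¼ ln(1 − 2Q).
1 − 2P − Q = 0.882354, giving −½ ln(0.882354) = 0.062581.
1 − 2Q = 0.898396, giving −¼ ln(0.898396) = 0.026786.
d = 0.062581 + 0.026786 = 0.089367.

0.09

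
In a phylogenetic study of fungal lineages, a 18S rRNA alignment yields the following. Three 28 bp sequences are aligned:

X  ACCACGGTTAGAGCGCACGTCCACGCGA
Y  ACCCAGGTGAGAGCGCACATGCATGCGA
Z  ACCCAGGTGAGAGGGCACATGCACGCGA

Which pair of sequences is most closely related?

X–Y: 6/28 differ, p = 0.214, d = 0.252.
X–Z: 6/28 differ, p = 0.214, d = 0.252.
Y–Z: 2/28 differ, p = 0.071, d = 0.075.
The smallest distance is between Y and Z.

Y and Z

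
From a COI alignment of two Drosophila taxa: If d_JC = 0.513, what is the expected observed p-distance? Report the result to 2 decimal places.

0.37

p = (3/4)(1 − e^(−4d/3)) = 0.75 × (1 − e^(-0.684)) = 0.75 × (1 − 0.504595) = 0.371554.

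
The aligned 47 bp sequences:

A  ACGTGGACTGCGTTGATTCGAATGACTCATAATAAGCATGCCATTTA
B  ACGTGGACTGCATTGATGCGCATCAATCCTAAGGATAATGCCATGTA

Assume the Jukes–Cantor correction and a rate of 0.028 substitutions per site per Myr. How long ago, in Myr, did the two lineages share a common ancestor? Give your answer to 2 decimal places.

5.01

The sequences differ at 11 of 47 sites, so p = 11/47 ≈ 0.234043.
d = −(3/4) ln(1 − 4p/3) = −0.75 ln(1 − 0.312057) = −0.75 ln(0.687943)
  = −0.75 × (-0.374049) = 0.280537 substitutions/site.
Under a molecular clock d = 2μt, so t = d/(2μ) = 0.280537 / (2 × 0.028) = 5.01 Myr.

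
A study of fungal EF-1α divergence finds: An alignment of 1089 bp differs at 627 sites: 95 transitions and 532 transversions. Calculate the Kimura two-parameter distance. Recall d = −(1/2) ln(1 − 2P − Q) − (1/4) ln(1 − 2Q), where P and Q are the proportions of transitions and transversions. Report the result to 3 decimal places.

1.487

P = 95/1089 ≈ 0.087236 and Q = 532/1089 ≈ 0.488522.
Under the Kimura two-parameter model, d = −½ ln(1 − 2P − Q) − ¼ ln(1 − 2Q).
1 − 2P − Q = 0.337006, giving −½ ln(0.337006) = 0.543827.
1 − 2Q = 0.022956, giving −¼ ln(0.022956) = 0.943544.
d = 0.543827 + 0.943544 = 1.487371.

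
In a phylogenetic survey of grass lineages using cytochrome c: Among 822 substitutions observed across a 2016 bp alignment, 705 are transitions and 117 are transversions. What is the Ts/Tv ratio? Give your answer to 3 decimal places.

6.026

R = 705/117 = 6.025641… ≈ 6.026 (to 3 d.p.).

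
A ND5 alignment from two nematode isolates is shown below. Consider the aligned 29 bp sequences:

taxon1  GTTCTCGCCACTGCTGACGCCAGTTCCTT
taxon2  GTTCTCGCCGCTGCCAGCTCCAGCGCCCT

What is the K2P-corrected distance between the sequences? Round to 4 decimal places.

0.3667

Of 29 sites, 6 differences are transitions and 2 are transversions, so P = 6/29 ≈ 0.206897 and Q = 2/29 ≈ 0.068966.
Under the Kimura two-parameter model, d = −½ ln(1 − 2P − Q) − ¼ ln(1 − 2Q).
1 − 2P − Q = 0.51724, giving −½ ln(0.51724) = 0.329624.
1 − 2Q = 0.862068, giving −¼ ln(0.862068) = 0.037105.
d = 0.329624 + 0.037105 = 0.366729.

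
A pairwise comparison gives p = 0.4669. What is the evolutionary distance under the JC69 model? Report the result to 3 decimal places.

d = −(3/4) ln(1 − 4p/3) = −0.75 ln(1 − 0.622533) = −0.75 ln(0.377467)
  = −0.75 × (-0.974272) = 0.730704 substitutions/site.

0.731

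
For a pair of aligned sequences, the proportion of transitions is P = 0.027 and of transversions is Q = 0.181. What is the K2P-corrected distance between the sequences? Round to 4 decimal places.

Under the Kimura two-parameter model, d = −½ ln(1 − 2P − Q) − ¼ ln(1 − 2Q).
1 − 2P − Q = 0.765, giving −½ ln(0.765) = 0.133940.
1 − 2Q = 0.638, giving −¼ ln(0.638) = 0.112354.
d = 0.133940 + 0.112354 = 0.246294.

0.2463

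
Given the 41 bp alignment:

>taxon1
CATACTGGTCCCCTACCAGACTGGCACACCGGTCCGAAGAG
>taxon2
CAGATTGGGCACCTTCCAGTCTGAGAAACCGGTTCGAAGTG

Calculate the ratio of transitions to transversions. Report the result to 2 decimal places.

0.38

Transitions are A↔G and C↔T; transversions are all other mismatches.
Transitions: 3. Transversions: 8.
R = 3/8 = 0.375 ≈ 0.38 (to 2 d.p.).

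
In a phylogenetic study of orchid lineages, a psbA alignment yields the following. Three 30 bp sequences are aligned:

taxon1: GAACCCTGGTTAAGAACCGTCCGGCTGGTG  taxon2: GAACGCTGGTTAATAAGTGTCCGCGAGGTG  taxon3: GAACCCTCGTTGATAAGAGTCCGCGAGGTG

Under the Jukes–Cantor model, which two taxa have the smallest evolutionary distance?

taxon1–taxon2: 7/30 differ, p = 0.233, d = 0.280.
taxon1–taxon3: 8/30 differ, p = 0.267, d = 0.330.
taxon2–taxon3: 4/30 differ, p = 0.133, d = 0.147.
The smallest distance is between taxon2 and taxon3.

taxon2 and taxon3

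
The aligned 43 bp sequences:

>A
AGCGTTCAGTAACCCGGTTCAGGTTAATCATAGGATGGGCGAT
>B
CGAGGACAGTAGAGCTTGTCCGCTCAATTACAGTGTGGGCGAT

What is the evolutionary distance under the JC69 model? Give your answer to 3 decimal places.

0.562

The sequences differ at 17 of 43 sites, so p = 17/43 ≈ 0.395349.
d = −(3/4) ln(1 − 4p/3) = −0.75 ln(1 − 0.527132) = −0.75 ln(0.472868)
  = −0.75 × (-0.748939) = 0.561704 substitutions/site.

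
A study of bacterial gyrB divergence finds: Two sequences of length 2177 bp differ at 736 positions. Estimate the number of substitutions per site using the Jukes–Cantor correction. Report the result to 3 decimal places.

p = 736/2177 ≈ 0.33808.
d = −(3/4) ln(1 − 4p/3) = −0.75 ln(1 − 0.450773) = −0.75 ln(0.549227)
  = −0.75 × (-0.599243) = 0.449432 substitutions/site.

0.449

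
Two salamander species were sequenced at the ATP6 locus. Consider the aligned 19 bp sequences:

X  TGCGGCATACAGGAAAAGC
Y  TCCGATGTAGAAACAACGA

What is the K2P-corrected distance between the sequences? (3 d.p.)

Of 19 sites, 5 differences are transitions and 5 are transversions, so P = 5/19 ≈ 0.263158 and Q = 5/19 ≈ 0.263158.
Under the Kimura two-parameter model, d = −½ ln(1 − 2P − Q) − ¼ ln(1 − 2Q).
1 − 2P − Q = 0.210526, giving −½ ln(0.210526) = 0.779073.
1 − 2Q = 0.473684, giving −¼ ln(0.473684) = 0.186804.
d = 0.779073 + 0.186804 = 0.965877.

0.966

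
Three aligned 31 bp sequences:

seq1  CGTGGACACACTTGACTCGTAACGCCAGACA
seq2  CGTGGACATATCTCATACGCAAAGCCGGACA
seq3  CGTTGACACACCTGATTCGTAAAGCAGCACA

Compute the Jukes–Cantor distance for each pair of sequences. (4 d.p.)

seq1–seq2: 9/31 sites differ → p ≈ 0.290323, d = −0.75 ln(1 − 0.387097) = 0.367161 ≈ 0.3672.
seq1–seq3: 7/31 sites differ → p ≈ 0.225806, d = −0.75 ln(1 − 0.301075) = 0.268659 ≈ 0.2687.
seq2–seq3: 8/31 sites differ → p ≈ 0.258065, d = −0.75 ln(1 − 0.344087) = 0.316295 ≈ 0.3163.

d(seq1,seq2) = 0.3672, d(seq1,seq3) = 0.2687, d(seq2,seq3) = 0.3163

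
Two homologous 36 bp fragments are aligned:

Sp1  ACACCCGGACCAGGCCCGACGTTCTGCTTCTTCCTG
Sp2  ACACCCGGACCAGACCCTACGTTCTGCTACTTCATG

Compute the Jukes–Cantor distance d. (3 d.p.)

The sequences differ at 4 of 36 sites (14, 18, 29, 34), so p = 4/36 ≈ 0.111111.
d = −(3/4) ln(1 − 4p/3) = −0.75 ln(1 − 0.148148) = −0.75 ln(0.851852)
  = −0.75 × (-0.160342) = 0.120257 substitutions/site.

0.120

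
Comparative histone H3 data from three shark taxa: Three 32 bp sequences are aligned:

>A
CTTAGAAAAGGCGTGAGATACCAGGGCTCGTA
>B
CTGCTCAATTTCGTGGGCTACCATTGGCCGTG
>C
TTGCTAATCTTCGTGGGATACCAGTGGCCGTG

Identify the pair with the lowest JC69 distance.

A–B: 14/32 differ, p = 0.438, d = 0.657.
A–C: 13/32 differ, p = 0.406, d = 0.585.
B–C: 6/32 differ, p = 0.188, d = 0.216.
The smallest distance is between B and C.

B and C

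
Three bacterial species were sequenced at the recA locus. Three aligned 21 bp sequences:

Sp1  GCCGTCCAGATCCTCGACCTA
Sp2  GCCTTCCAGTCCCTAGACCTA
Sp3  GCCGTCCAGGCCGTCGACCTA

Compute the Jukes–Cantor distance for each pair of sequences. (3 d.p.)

d(Sp1,Sp2) = 0.220, d(Sp1,Sp3) = 0.158, d(Sp2,Sp3) = 0.220

Sp1–Sp2: 4/21 sites differ → p ≈ 0.190476, d = −0.75 ln(1 − 0.253968) = 0.219740 ≈ 0.220.
Sp1–Sp3: 3/21 sites differ → p ≈ 0.142857, d = −0.75 ln(1 − 0.190476) = 0.158482 ≈ 0.158.
Sp2–Sp3: 4/21 sites differ → p ≈ 0.190476, d = −0.75 ln(1 − 0.253968) = 0.219740 ≈ 0.220.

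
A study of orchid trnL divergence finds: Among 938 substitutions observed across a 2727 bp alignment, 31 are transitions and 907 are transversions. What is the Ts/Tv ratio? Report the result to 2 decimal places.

0.03

R = 31/907 = 0.034178… ≈ 0.03 (to 2 d.p.).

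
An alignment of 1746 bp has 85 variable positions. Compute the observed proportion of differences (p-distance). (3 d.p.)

p = 85/1746 = 0.048682… ≈ 0.049 (to 3 d.p.).

0.049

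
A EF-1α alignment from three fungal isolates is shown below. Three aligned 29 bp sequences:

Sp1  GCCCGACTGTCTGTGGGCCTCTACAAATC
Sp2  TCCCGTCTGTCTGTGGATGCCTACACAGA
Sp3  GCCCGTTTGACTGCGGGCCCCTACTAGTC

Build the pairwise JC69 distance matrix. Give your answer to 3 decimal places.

d(Sp1,Sp2) = 0.401, d(Sp1,Sp3) = 0.291, d(Sp2,Sp3) = 0.602

Sp1–Sp2: 9/29 sites differ → p ≈ 0.310345, d = −0.75 ln(1 − 0.413793) = 0.400562 ≈ 0.401.
Sp1–Sp3: 7/29 sites differ → p ≈ 0.241379, d = −0.75 ln(1 − 0.321839) = 0.291278 ≈ 0.291.
Sp2–Sp3: 12/29 sites differ → p ≈ 0.413793, d = −0.75 ln(1 − 0.551724) = 0.601760 ≈ 0.602.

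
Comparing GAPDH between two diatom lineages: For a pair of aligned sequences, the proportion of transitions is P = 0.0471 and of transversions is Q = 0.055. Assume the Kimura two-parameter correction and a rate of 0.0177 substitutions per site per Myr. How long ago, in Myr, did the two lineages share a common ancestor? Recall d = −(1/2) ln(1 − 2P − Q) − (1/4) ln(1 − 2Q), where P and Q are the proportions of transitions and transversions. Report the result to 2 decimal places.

Under the Kimura two-parameter model, d = −½ ln(1 − 2P − Q) − ¼ ln(1 − 2Q).
1 − 2P − Q = 0.8508, giving −½ ln(0.8508) = 0.080789.
1 − 2Q = 0.89, giving −¼ ln(0.89) = 0.029133.
d = 0.080789 + 0.029133 = 0.109922.
Under a molecular clock d = 2μt, so t = d/(2μ) = 0.109922 / (2 × 0.0177) = 3.11 Myr.

3.11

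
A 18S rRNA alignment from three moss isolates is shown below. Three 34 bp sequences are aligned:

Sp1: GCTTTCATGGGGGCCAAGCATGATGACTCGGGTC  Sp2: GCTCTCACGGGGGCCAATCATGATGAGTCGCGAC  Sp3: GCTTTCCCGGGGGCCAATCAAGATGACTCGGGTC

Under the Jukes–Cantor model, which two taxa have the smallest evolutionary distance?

Sp1 and Sp3

Sp1–Sp2: 6/34 differ, p = 0.176, d = 0.201.
Sp1–Sp3: 4/34 differ, p = 0.118, d = 0.128.
Sp2–Sp3: 6/34 differ, p = 0.176, d = 0.201.
The smallest distance is between Sp1 and Sp3.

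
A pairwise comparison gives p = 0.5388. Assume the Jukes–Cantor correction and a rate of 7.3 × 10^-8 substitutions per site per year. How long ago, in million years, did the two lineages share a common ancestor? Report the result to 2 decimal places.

d = −(3/4) ln(1 − 4p/3) = −0.75 ln(1 − 0.7184) = −0.75 ln(0.2816)
  = −0.75 × (-1.267268) = 0.950451 substitutions/site.
Under a molecular clock d = 2μt, so t = d/(2μ) = 0.950451 / (2 × 7.3 × 10^-8) = 6.51 million years.

6.51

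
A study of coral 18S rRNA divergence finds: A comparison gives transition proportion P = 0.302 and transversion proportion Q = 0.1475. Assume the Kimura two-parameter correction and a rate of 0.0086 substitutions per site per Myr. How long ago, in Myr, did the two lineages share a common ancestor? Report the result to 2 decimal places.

Under the Kimura two-parameter model, d = −½ ln(1 − 2P − Q) − ¼ ln(1 − 2Q).
1 − 2P − Q = 0.2485, giving −½ ln(0.2485) = 0.696156.
1 − 2Q = 0.705, giving −¼ ln(0.705) = 0.087389.
d = 0.696156 + 0.087389 = 0.783545.
Under a molecular clock d = 2μt, so t = d/(2μ) = 0.783545 / (2 × 0.0086) = 45.55 Myr.

45.55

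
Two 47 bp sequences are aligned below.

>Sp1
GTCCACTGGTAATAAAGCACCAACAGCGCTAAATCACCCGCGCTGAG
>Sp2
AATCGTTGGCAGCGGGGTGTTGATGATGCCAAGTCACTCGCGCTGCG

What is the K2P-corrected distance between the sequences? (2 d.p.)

1.95

Of 47 sites, 22 differences are transitions and 2 are transversions, so P = 22/47 ≈ 0.468085 and Q = 2/47 ≈ 0.042553.
Under the Kimura two-parameter model, d = −½ ln(1 − 2P − Q) − ¼ ln(1 − 2Q).
1 − 2P − Q = 0.021277, giving −½ ln(0.021277) = 1.925064.
1 − 2Q = 0.914894, giving −¼ ln(0.914894) = 0.022237.
d = 1.925064 + 0.022237 = 1.947301.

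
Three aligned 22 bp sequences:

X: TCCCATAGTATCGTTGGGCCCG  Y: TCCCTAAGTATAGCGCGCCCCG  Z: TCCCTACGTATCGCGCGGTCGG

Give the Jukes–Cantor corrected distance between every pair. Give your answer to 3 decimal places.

d(X,Y) = 0.414, d(X,Z) = 0.497, d(Y,Z) = 0.271

X–Y: 7/22 sites differ → p ≈ 0.318182, d = −0.75 ln(1 − 0.424243) = 0.414052 ≈ 0.414.
X–Z: 8/22 sites differ → p ≈ 0.363636, d = −0.75 ln(1 − 0.484848) = 0.497470 ≈ 0.497.
Y–Z: 5/22 sites differ → p ≈ 0.227273, d = −0.75 ln(1 − 0.303031) = 0.270761 ≈ 0.271.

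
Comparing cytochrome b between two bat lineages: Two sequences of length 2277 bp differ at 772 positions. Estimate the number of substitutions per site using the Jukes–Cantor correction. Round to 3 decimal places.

0.451

p = 772/2277 ≈ 0.339043.
d = −(3/4) ln(1 − 4p/3) = −0.75 ln(1 − 0.452057) = −0.75 ln(0.547943)
  = −0.75 × (-0.601584) = 0.451188 substitutions/site.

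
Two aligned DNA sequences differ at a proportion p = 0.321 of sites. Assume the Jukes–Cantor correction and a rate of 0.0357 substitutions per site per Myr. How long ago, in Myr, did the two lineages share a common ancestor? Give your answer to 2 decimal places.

5.87

d = −(3/4) ln(1 − 4p/3) = −0.75 ln(1 − 0.428) = −0.75 ln(0.572)
  = −0.75 × (-0.558616) = 0.418962 substitutions/site.
Under a molecular clock d = 2μt, so t = d/(2μ) = 0.418962 / (2 × 0.0357) = 5.87 Myr.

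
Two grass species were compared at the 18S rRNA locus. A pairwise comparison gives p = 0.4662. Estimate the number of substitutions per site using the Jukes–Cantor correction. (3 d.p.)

d = −(3/4) ln(1 − 4p/3) = −0.75 ln(1 − 0.6216) = −0.75 ln(0.3784)
  = −0.75 × (-0.971803) = 0.728852 substitutions/site.

0.729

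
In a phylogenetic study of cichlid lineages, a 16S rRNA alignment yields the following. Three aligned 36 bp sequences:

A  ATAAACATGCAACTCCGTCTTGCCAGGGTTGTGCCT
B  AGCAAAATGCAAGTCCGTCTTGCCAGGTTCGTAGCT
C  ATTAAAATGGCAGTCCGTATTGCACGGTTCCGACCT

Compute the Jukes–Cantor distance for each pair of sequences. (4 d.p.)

A–B: 8/36 sites differ → p ≈ 0.222222, d = −0.75 ln(1 − 0.296296) = 0.263548 ≈ 0.2635.
A–C: 13/36 sites differ → p ≈ 0.361111, d = −0.75 ln(1 − 0.481481) = 0.492584 ≈ 0.4926.
B–C: 10/36 sites differ → p ≈ 0.277778, d = −0.75 ln(1 − 0.370371) = 0.346968 ≈ 0.3470.

d(A,B) = 0.2635, d(A,C) = 0.4926, d(B,C) = 0.3470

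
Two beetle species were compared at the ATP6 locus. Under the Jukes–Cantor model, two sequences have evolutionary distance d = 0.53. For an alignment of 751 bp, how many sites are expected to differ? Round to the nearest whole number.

Invert JC69: p = (3/4)(1 − e^(−4d/3)) = 0.75 × (1 − e^(-0.706667)) = 0.75 × (1 − 0.493286) = 0.380036.
Expected differing sites = pL ≈ 0.380036 × 751 = 285.407036 ≈ 285.

285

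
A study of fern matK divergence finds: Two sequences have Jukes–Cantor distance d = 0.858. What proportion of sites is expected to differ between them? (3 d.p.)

0.511

p = (3/4)(1 − e^(−4d/3)) = 0.75 × (1 − e^(-1.144)) = 0.75 × (1 − 0.318542) = 0.511094.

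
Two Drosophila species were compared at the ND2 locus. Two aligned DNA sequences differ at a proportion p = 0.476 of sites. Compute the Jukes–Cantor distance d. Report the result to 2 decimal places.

d = −(3/4) ln(1 − 4p/3) = −0.75 ln(1 − 0.634667) = −0.75 ln(0.365333)
  = −0.75 × (-1.006946) = 0.755210 substitutions/site.

0.76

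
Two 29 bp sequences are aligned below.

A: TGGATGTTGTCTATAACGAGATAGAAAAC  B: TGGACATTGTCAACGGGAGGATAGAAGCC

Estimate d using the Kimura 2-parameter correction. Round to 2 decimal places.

0.59

Of 29 sites, 8 differences are transitions and 3 are transversions, so P = 8/29 ≈ 0.275862 and Q = 3/29 ≈ 0.103448.
Under the Kimura two-parameter model, d = −½ ln(1 − 2P − Q) − ¼ ln(1 − 2Q).
1 − 2P − Q = 0.344828, giving −½ ln(0.344828) = 0.532355.
1 − 2Q = 0.793104, giving −¼ ln(0.793104) = 0.057950.
d = 0.532355 + 0.057950 = 0.590305.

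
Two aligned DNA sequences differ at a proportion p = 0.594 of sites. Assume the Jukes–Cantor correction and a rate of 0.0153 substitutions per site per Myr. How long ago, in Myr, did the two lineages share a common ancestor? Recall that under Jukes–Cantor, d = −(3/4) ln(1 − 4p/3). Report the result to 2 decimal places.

38.49

d = −(3/4) ln(1 − 4p/3) = −0.75 ln(1 − 0.792) = −0.75 ln(0.208)
  = −0.75 × (-1.570217) = 1.177663 substitutions/site.
Under a molecular clock d = 2μt, so t = d/(2μ) = 1.177663 / (2 × 0.0153) = 38.49 Myr.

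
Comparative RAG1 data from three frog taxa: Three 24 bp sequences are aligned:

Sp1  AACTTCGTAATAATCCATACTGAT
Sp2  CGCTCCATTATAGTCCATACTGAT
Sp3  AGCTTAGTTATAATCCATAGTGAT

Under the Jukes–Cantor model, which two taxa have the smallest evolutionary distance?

Sp1 and Sp3

Sp1–Sp2: 6/24 differ, p = 0.250, d = 0.304.
Sp1–Sp3: 4/24 differ, p = 0.167, d = 0.188.
Sp2–Sp3: 6/24 differ, p = 0.250, d = 0.304.
The smallest distance is between Sp1 and Sp3.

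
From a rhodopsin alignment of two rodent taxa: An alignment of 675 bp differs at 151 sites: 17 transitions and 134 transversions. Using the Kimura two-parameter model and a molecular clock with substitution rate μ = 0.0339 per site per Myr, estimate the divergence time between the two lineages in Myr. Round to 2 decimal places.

P = 17/675 ≈ 0.025185 and Q = 134/675 ≈ 0.198519.
Under the Kimura two-parameter model, d = −½ ln(1 − 2P − Q) − ¼ ln(1 − 2Q).
1 − 2P − Q = 0.751111, giving −½ ln(0.751111) = 0.143101.
1 − 2Q = 0.602962, giving −¼ ln(0.602962) = 0.126475.
d = 0.143101 + 0.126475 = 0.269576.
Under a molecular clock d = 2μt, so t = d/(2μ) = 0.269576 / (2 × 0.0339) = 3.98 Myr.

3.98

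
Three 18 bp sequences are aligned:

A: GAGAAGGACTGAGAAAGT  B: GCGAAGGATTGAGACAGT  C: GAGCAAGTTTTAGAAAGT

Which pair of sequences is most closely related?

A and B

A–B: 3/18 differ, p = 0.167, d = 0.188.
A–C: 5/18 differ, p = 0.278, d = 0.347.
B–C: 6/18 differ, p = 0.333, d = 0.441.
The smallest distance is between A and B.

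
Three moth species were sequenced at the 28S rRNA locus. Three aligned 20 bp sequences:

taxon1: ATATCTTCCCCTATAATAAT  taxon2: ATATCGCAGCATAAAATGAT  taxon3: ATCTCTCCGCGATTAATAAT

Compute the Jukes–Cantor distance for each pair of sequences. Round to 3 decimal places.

taxon1–taxon2: 7/20 sites differ → p = 0.35, d = −0.75 ln(1 − 0.466667) = 0.471457 ≈ 0.471.
taxon1–taxon3: 6/20 sites differ → p = 0.3, d = −0.75 ln(1 − 0.4) = 0.383119 ≈ 0.383.
taxon2–taxon3: 8/20 sites differ → p = 0.4, d = −0.75 ln(1 − 0.533333) = 0.571605 ≈ 0.572.

d(taxon1,taxon2) = 0.471, d(taxon1,taxon3) = 0.383, d(taxon2,taxon3) = 0.572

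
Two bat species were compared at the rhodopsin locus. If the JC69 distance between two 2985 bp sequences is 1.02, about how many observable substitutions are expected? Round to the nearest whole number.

Invert JC69: p = (3/4)(1 − e^(−4d/3)) = 0.75 × (1 − e^(-1.36)) = 0.75 × (1 − 0.256661) = 0.557504.
Expected differing sites = pL ≈ 0.557504 × 2985 = 1664.14944 ≈ 1664.

1664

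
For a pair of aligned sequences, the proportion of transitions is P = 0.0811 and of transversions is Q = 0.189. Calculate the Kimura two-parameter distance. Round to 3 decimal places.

0.335

Under the Kimura two-parameter model, d = −½ ln(1 − 2P − Q) − ¼ ln(1 − 2Q).
1 − 2P − Q = 0.6488, giving −½ ln(0.6488) = 0.216315.
1 − 2Q = 0.622, giving −¼ ln(0.622) = 0.118704.
d = 0.216315 + 0.118704 = 0.335019.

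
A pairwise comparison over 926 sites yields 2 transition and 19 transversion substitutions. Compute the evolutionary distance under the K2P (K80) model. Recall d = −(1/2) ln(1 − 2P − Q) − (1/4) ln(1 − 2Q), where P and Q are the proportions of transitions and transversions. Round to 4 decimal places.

0.0231

P = 2/926 ≈ 0.00216 and Q = 19/926 ≈ 0.020518.
Under the Kimura two-parameter model, d = −½ ln(1 − 2P − Q) − ¼ ln(1 − 2Q).
1 − 2P − Q = 0.975162, giving −½ ln(0.975162) = 0.012576.
1 − 2Q = 0.958964, giving −¼ ln(0.958964) = 0.010475.
d = 0.012576 + 0.010475 = 0.023051.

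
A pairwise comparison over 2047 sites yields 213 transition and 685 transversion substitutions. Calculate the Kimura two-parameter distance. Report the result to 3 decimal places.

P = 213/2047 ≈ 0.104055 and Q = 685/2047 ≈ 0.334636.
Under the Kimura two-parameter model, d = −½ ln(1 − 2P − Q) − ¼ ln(1 − 2Q).
1 − 2P − Q = 0.457254, giving −½ ln(0.457254) = 0.391258.
1 − 2Q = 0.330728, giving −¼ ln(0.330728) = 0.276615.
d = 0.391258 + 0.276615 = 0.667873.

0.668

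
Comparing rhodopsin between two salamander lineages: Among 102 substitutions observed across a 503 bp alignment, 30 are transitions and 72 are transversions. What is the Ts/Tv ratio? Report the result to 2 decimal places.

0.42

R = 30/72 = 0.416666… ≈ 0.42 (to 2 d.p.).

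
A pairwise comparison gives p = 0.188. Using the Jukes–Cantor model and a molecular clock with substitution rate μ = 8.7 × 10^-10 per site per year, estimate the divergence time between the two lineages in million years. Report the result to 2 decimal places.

124.38

d = −(3/4) ln(1 − 4p/3) = −0.75 ln(1 − 0.250667) = −0.75 ln(0.749333)
  = −0.75 × (-0.288572) = 0.216429 substitutions/site.
Under a molecular clock d = 2μt, so t = d/(2μ) = 0.216429 / (2 × 8.7 × 10^-10) = 124.38 million years.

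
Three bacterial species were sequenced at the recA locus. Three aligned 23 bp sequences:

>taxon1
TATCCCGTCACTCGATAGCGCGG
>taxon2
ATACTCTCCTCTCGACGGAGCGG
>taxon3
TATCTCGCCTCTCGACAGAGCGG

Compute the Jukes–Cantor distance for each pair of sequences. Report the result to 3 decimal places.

d(taxon1,taxon2) = 0.650, d(taxon1,taxon3) = 0.257, d(taxon2,taxon3) = 0.257

taxon1–taxon2: 10/23 sites differ → p ≈ 0.434783, d = −0.75 ln(1 − 0.579711) = 0.650110 ≈ 0.650.
taxon1–taxon3: 5/23 sites differ → p ≈ 0.217391, d = −0.75 ln(1 − 0.289855) = 0.256715 ≈ 0.257.
taxon2–taxon3: 5/23 sites differ → p ≈ 0.217391, d = −0.75 ln(1 − 0.289855) = 0.256715 ≈ 0.257.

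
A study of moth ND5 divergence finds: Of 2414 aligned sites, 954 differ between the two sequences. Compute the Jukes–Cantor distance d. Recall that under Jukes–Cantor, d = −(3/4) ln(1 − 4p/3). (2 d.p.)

p = 954/2414 ≈ 0.395195.
d = −(3/4) ln(1 − 4p/3) = −0.75 ln(1 − 0.526927) = −0.75 ln(0.473073)
  = −0.75 × (-0.748506) = 0.561380 substitutions/site.

0.56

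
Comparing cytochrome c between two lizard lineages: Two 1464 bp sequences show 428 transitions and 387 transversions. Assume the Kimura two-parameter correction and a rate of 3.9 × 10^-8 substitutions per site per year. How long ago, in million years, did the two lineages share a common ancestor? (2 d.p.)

14.53

P = 428/1464 ≈ 0.29235 and Q = 387/1464 ≈ 0.264344.
Under the Kimura two-parameter model, d = −½ ln(1 − 2P − Q) − ¼ ln(1 − 2Q).
1 − 2P − Q = 0.150956, giving −½ ln(0.150956) = 0.945383.
1 − 2Q = 0.471312, giving −¼ ln(0.471312) = 0.188059.
d = 0.945383 + 0.188059 = 1.133442.
Under a molecular clock d = 2μt, so t = d/(2μ) = 1.133442 / (2 × 3.9 × 10^-8) = 14.53 million years.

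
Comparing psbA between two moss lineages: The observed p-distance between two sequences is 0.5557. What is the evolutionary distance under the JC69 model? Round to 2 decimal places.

d = −(3/4) ln(1 − 4p/3) = −0.75 ln(1 − 0.740933) = −0.75 ln(0.259067)
  = −0.75 × (-1.350669) = 1.013002 substitutions/site.

1.01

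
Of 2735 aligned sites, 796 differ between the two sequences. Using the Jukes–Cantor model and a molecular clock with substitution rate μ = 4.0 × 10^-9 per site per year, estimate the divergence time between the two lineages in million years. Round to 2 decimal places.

46.04

p = 796/2735 ≈ 0.291042.
d = −(3/4) ln(1 − 4p/3) = −0.75 ln(1 − 0.388056) = −0.75 ln(0.611944)
  = −0.75 × (-0.491115) = 0.368336 substitutions/site.
Under a molecular clock d = 2μt, so t = d/(2μ) = 0.368336 / (2 × 4.0 × 10^-9) = 46.04 million years.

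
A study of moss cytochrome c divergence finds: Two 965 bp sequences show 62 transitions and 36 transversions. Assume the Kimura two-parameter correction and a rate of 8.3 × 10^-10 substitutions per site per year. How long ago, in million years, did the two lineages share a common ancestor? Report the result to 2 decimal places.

66.28

P = 62/965 ≈ 0.064249 and Q = 36/965 ≈ 0.037306.
Under the Kimura two-parameter model, d = −½ ln(1 − 2P − Q) − ¼ ln(1 − 2Q).
1 − 2P − Q = 0.834196, giving −½ ln(0.834196) = 0.090643.
1 − 2Q = 0.925388, giving −¼ ln(0.925388) = 0.019386.
d = 0.090643 + 0.019386 = 0.110029.
Under a molecular clock d = 2μt, so t = d/(2μ) = 0.110029 / (2 × 8.3 × 10^-10) = 66.28 million years.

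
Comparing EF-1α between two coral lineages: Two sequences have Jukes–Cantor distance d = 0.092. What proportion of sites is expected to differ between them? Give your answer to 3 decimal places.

p = (3/4)(1 − e^(−4d/3)) = 0.75 × (1 − e^(-0.122667)) = 0.75 × (1 − 0.884558) = 0.086582.

0.087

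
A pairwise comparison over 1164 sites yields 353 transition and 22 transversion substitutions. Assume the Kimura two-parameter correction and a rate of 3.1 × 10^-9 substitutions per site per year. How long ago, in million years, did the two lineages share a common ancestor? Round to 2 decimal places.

80.75

P = 353/1164 ≈ 0.303265 and Q = 22/1164 ≈ 0.0189.
Under the Kimura two-parameter model, d = −½ ln(1 − 2P − Q) − ¼ ln(1 − 2Q).
1 − 2P − Q = 0.37457, giving −½ ln(0.37457) = 0.490988.
1 − 2Q = 0.9622, giving −¼ ln(0.9622) = 0.009633.
d = 0.490988 + 0.009633 = 0.500621.
Under a molecular clock d = 2μt, so t = d/(2μ) = 0.500621 / (2 × 3.1 × 10^-9) = 80.75 million years.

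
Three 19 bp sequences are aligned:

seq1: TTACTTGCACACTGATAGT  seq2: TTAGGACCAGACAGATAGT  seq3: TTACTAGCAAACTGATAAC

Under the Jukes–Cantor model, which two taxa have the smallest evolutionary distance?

seq1 and seq3

seq1–seq2: 6/19 differ, p = 0.316, d = 0.410.
seq1–seq3: 4/19 differ, p = 0.211, d = 0.247.
seq2–seq3: 7/19 differ, p = 0.368, d = 0.507.
The smallest distance is between seq1 and seq3.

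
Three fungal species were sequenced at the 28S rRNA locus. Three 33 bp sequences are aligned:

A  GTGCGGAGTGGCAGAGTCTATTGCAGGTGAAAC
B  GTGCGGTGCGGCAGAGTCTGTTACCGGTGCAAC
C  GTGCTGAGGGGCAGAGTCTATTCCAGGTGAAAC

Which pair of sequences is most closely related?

A and C

A–B: 6/33 differ, p = 0.182, d = 0.208.
A–C: 3/33 differ, p = 0.091, d = 0.097.
B–C: 7/33 differ, p = 0.212, d = 0.249.
The smallest distance is between A and C.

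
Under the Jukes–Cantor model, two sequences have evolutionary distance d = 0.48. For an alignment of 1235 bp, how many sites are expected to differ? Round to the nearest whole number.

438

Invert JC69: p = (3/4)(1 − e^(−4d/3)) = 0.75 × (1 − e^(-0.64)) = 0.75 × (1 − 0.527292) = 0.354531.
Expected differing sites = pL ≈ 0.354531 × 1235 = 437.845785 ≈ 438.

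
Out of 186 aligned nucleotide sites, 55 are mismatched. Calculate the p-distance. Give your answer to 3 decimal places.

p = 55/186 = 0.295698… ≈ 0.296 (to 3 d.p.).

0.296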